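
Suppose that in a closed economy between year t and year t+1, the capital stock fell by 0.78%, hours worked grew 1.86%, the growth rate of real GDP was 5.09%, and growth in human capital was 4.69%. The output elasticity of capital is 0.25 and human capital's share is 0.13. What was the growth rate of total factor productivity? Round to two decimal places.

3.52%

Labor's share = 1 − 0.25 − 0.13 = 0.62.
The capital stock: 0.25 × (-0.78) = -0.195 pp.
Human capital: 0.13 × 4.69 = 0.6097 pp.
Hours worked: 0.62 × 1.86 = 1.1532 pp.
TFP growth = 5.09 − 1.5679 = 3.5221%.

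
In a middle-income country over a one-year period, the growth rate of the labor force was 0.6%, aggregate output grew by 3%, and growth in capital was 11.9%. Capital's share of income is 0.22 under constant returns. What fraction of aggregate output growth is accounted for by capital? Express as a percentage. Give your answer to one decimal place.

Capital accounted for 87.3% of growth.

Capital contributed 0.22 × 11.9 = 2.618 pp.
Share of growth = 2.618 / 3 × 100 = 87.267%.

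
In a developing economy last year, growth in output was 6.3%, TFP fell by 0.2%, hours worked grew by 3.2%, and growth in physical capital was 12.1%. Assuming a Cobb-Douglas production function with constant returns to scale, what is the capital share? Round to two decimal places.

The capital share is 0.37.

gY = gA + α·gK + (1−α)·gL, so gY − gA − gL = α(gK − gL).
6.3 + 0.2 − 3.2 = α × (12.1 − 3.2).
3.3 = 8.9 α, so α = 0.3708.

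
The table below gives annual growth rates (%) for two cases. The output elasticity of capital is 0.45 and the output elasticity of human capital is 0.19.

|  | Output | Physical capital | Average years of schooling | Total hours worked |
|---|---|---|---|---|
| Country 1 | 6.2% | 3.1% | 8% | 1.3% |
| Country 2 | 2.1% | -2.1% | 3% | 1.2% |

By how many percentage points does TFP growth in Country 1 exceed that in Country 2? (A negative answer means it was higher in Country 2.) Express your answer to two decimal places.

Labor's share = 1 − 0.45 − 0.19 = 0.36.
Country 1: TFP = 6.2 − 1.395 − 1.52 − 0.468 = 2.817%.
Country 2: TFP = 2.1 + 0.945 − 0.57 − 0.432 = 2.043%.
Difference = 2.817 − (2.043) = 0.774 pp.

0.77 percentage points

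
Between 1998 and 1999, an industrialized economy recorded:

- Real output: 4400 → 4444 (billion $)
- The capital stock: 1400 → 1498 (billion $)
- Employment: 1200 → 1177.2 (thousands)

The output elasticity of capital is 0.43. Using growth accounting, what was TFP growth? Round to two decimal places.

-0.93%

Real output growth = (4444 − 4400) / 4400 = 1%.
The capital stock growth = (1498 − 1400) / 1400 = 7%.
Employment growth = (1177.2 − 1200) / 1200 = -1.9%.
Labor's share = 1 − 0.43 = 0.57.
The capital stock: 0.43 × 7 = 3.01 pp.
Employment: 0.57 × (-1.9) = -1.083 pp.
TFP growth = 1 − 1.927 = -0.927%.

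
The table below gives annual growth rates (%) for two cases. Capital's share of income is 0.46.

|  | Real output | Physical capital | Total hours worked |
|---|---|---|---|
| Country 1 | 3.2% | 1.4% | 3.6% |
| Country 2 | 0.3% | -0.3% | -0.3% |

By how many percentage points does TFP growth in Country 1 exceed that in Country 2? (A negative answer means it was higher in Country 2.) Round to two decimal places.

0.01 percentage points

Labor's share = 1 − 0.46 = 0.54.
Country 1: TFP = 3.2 − 0.644 − 1.944 = 0.612%.
Country 2: TFP = 0.3 + 0.138 + 0.162 = 0.6%.
Difference = 0.612 − (0.6) = 0.012 pp.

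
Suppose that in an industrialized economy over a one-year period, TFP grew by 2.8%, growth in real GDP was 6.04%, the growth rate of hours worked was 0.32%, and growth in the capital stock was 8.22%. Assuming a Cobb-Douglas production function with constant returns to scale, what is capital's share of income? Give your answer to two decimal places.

gY = gA + α·gK + (1−α)·gL, so gY − gA − gL = α(gK − gL).
6.04 − 2.8 − 0.32 = α × (8.22 − 0.32).
2.92 = 7.9 α, so α = 0.3696.

Capital's share of income is 0.37.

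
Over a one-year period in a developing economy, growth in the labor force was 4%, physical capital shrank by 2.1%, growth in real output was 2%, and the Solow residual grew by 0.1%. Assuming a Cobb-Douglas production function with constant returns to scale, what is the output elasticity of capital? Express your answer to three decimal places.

0.344

gY = gA + α·gK + (1−α)·gL, so gY − gA − gL = α(gK − gL).
2 − 0.1 − 4 = α × (-2.1 − 4).
-2.1 = -6.1 α, so α = 0.34426.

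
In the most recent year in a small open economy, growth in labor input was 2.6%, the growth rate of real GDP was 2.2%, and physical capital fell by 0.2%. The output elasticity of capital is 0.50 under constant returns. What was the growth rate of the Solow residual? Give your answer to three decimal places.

Labor's share = 1 − 0.5 = 0.5.
Physical capital: 0.5 × (-0.2) = -0.1 pp.
Labor input: 0.5 × 2.6 = 1.3 pp.
TFP growth = 2.2 − 1.2 = 1%.

1.000%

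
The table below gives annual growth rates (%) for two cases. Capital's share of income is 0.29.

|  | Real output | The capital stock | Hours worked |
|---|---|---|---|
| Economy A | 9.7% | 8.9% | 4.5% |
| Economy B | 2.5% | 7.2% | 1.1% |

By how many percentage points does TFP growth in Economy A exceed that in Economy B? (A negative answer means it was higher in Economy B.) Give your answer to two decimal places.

Labor's share = 1 − 0.29 = 0.71.
Economy A: TFP = 9.7 − 2.581 − 3.195 = 3.924%.
Economy B: TFP = 2.5 − 2.088 − 0.781 = -0.369%.
Difference = 3.924 − (-0.369) = 4.293 pp.

4.29 percentage points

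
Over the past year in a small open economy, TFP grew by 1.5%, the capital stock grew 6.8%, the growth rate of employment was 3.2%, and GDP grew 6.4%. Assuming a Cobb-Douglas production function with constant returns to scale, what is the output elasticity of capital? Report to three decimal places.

gY = gA + α·gK + (1−α)·gL, so gY − gA − gL = α(gK − gL).
6.4 − 1.5 − 3.2 = α × (6.8 − 3.2).
1.7 = 3.6 α, so α = 0.47222.

α = 0.472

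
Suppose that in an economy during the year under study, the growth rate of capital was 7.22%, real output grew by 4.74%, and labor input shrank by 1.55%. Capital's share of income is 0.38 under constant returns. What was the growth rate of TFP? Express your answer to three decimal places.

Labor's share = 1 − 0.38 = 0.62.
Capital: 0.38 × 7.22 = 2.7436 pp.
Labor input: 0.62 × (-1.55) = -0.961 pp.
TFP growth = 4.74 − 1.7826 = 2.9574%.

TFP growth was 2.957%.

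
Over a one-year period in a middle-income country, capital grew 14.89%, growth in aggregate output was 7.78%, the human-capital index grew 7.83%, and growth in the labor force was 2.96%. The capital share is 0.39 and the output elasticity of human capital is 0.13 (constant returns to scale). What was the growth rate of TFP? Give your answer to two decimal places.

Labor's share = 1 − 0.39 − 0.13 = 0.48.
Capital: 0.39 × 14.89 = 5.8071 pp.
The human-capital index: 0.13 × 7.83 = 1.0179 pp.
The labor force: 0.48 × 2.96 = 1.4208 pp.
TFP growth = 7.78 − 8.2458 = -0.4658%.

-0.47%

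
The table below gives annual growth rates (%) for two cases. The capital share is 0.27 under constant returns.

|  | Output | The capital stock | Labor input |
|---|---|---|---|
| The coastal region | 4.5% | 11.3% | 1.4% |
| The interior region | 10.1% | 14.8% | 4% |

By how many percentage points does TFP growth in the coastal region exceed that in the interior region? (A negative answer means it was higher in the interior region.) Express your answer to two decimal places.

-2.76 percentage points

Labor's share = 1 − 0.27 = 0.73.
The coastal region: TFP = 4.5 − 3.051 − 1.022 = 0.427%.
The interior region: TFP = 10.1 − 3.996 − 2.92 = 3.184%.
Difference = 0.427 − (3.184) = -2.757 pp.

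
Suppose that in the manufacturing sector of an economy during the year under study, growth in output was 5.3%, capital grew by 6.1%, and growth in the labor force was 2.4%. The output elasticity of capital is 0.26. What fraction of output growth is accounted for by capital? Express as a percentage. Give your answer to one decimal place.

Capital contributed 0.26 × 6.1 = 1.586 pp.
Share of growth = 1.586 / 5.3 × 100 = 29.925%.

29.9%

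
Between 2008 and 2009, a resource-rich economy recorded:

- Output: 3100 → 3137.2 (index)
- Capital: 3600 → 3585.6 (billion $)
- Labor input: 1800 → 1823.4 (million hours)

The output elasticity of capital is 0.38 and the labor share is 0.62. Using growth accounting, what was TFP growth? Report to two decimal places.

Output growth = (3137.2 − 3100) / 3100 = 1.2%.
Capital growth = (3585.6 − 3600) / 3600 = -0.4%.
Labor input growth = (1823.4 − 1800) / 1800 = 1.3%.
Labor's share = 1 − 0.38 = 0.62.
Capital: 0.38 × (-0.4) = -0.152 pp.
Labor input: 0.62 × 1.3 = 0.806 pp.
TFP growth = 1.2 − 0.654 = 0.546%.

0.55%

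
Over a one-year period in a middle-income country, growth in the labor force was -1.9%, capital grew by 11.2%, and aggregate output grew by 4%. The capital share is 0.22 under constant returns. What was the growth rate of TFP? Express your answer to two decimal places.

3.02%

Labor's share = 1 − 0.22 = 0.78.
Capital: 0.22 × 11.2 = 2.464 pp.
The labor force: 0.78 × (-1.9) = -1.482 pp.
TFP growth = 4 − 0.982 = 3.018%.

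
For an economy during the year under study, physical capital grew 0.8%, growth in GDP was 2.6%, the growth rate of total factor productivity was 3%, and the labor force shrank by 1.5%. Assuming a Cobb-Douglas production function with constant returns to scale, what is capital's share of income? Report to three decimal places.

0.478

gY = gA + α·gK + (1−α)·gL, so gY − gA − gL = α(gK − gL).
2.6 − 3 + 1.5 = α × (0.8 − (-1.5)).
1.1 = 2.3 α, so α = 0.47826.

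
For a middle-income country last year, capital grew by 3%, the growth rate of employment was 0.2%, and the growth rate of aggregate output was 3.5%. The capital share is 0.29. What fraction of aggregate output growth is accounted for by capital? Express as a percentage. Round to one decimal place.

Capital contributed 0.29 × 3 = 0.87 pp.
Share of growth = 0.87 / 3.5 × 100 = 24.857%.

Capital accounted for 24.9% of growth.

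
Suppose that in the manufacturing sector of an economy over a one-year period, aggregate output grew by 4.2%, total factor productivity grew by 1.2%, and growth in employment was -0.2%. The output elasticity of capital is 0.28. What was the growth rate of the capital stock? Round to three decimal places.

11.229%

Labor's share = 1 − 0.28 = 0.72.
gY = gA + 0.72×(-0.2) + 0.28×g.
0.28×g = 4.2 − 1.2 + 0.144 = 3.144.
g = 3.144 / 0.28 = 11.22857%.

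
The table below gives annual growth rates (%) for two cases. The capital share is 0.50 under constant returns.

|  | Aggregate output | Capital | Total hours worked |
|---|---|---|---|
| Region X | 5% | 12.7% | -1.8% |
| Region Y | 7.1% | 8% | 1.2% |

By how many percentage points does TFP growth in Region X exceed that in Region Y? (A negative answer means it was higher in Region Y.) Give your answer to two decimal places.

Labor's share = 1 − 0.5 = 0.5.
Region X: TFP = 5 − 6.35 + 0.9 = -0.45%.
Region Y: TFP = 7.1 − 4 − 0.6 = 2.5%.
Difference = -0.45 − (2.5) = -2.95 pp.

-2.95 percentage points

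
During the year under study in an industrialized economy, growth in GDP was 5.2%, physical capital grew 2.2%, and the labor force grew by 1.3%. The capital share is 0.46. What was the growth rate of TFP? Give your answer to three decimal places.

3.486%

Labor's share = 1 − 0.46 = 0.54.
Physical capital: 0.46 × 2.2 = 1.012 pp.
The labor force: 0.54 × 1.3 = 0.702 pp.
TFP growth = 5.2 − 1.714 = 3.486%.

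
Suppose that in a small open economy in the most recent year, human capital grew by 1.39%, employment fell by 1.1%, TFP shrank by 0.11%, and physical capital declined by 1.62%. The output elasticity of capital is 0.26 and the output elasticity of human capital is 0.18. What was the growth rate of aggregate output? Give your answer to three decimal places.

-0.897%

Labor's share = 1 − 0.26 − 0.18 = 0.56.
Physical capital: 0.26 × (-1.62) = -0.4212 pp.
Human capital: 0.18 × 1.39 = 0.2502 pp.
Employment: 0.56 × (-1.1) = -0.616 pp.
Output growth = -0.11 + (-0.787) = -0.897%.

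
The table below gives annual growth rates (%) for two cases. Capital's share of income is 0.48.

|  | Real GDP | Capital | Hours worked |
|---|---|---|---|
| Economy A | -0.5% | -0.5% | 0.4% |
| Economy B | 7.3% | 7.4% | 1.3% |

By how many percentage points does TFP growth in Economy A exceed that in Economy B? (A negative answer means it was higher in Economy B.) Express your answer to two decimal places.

Labor's share = 1 − 0.48 = 0.52.
Economy A: TFP = -0.5 + 0.24 − 0.208 = -0.468%.
Economy B: TFP = 7.3 − 3.552 − 0.676 = 3.072%.
Difference = -0.468 − (3.072) = -3.54 pp.

-3.54 percentage points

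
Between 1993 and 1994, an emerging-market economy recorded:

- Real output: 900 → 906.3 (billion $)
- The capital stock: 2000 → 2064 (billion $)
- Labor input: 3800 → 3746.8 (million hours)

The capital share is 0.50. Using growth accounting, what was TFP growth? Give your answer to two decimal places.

Real output growth = (906.3 − 900) / 900 = 0.7%.
The capital stock growth = (2064 − 2000) / 2000 = 3.2%.
Labor input growth = (3746.8 − 3800) / 3800 = -1.4%.
Labor's share = 1 − 0.5 = 0.5.
The capital stock: 0.5 × 3.2 = 1.6 pp.
Labor input: 0.5 × (-1.4) = -0.7 pp.
TFP growth = 0.7 − 0.9 = -0.2%.

-0.20%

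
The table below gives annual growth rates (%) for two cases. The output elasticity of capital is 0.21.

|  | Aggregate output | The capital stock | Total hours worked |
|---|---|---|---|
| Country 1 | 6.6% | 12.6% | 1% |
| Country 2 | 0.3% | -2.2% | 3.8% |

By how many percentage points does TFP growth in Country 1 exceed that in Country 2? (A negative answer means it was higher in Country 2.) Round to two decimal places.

Labor's share = 1 − 0.21 = 0.79.
Country 1: TFP = 6.6 − 2.646 − 0.79 = 3.164%.
Country 2: TFP = 0.3 + 0.462 − 3.002 = -2.24%.
Difference = 3.164 − (-2.24) = 5.404 pp.

5.40 percentage points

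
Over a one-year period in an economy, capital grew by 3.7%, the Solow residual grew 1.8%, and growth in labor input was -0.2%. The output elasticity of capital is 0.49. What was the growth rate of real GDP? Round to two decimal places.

3.51%

Labor's share = 1 − 0.49 = 0.51.
Capital: 0.49 × 3.7 = 1.813 pp.
Labor input: 0.51 × (-0.2) = -0.102 pp.
Output growth = 1.8 + 1.711 = 3.511%.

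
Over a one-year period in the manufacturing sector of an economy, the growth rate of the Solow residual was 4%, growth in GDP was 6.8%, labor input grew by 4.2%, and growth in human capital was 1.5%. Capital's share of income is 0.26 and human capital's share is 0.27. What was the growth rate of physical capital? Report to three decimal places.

1.619%

Labor's share = 1 − 0.26 − 0.27 = 0.47.
gY = gA + 0.27×1.5 + 0.47×4.2 + 0.26×g.
0.26×g = 6.8 − 4 − 2.379 = 0.421.
g = 0.421 / 0.26 = 1.61923%.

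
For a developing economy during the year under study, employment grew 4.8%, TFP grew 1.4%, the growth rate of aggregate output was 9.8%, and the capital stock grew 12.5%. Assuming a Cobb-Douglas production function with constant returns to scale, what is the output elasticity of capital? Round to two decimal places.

gY = gA + α·gK + (1−α)·gL, so gY − gA − gL = α(gK − gL).
9.8 − 1.4 − 4.8 = α × (12.5 − 4.8).
3.6 = 7.7 α, so α = 0.4675.

The output elasticity of capital is 0.47.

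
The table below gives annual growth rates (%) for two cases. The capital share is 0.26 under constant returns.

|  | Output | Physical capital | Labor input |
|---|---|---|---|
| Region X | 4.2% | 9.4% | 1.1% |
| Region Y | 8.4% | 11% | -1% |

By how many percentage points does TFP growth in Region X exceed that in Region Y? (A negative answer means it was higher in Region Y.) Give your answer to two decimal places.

-5.34 percentage points

Labor's share = 1 − 0.26 = 0.74.
Region X: TFP = 4.2 − 2.444 − 0.814 = 0.942%.
Region Y: TFP = 8.4 − 2.86 + 0.74 = 6.28%.
Difference = 0.942 − (6.28) = -5.338 pp.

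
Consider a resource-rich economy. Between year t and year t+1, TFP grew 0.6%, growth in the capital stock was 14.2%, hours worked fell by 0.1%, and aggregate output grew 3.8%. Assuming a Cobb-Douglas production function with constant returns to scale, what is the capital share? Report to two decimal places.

α = 0.23

gY = gA + α·gK + (1−α)·gL, so gY − gA − gL = α(gK − gL).
3.8 − 0.6 + 0.1 = α × (14.2 − (-0.1)).
3.3 = 14.3 α, so α = 0.2308.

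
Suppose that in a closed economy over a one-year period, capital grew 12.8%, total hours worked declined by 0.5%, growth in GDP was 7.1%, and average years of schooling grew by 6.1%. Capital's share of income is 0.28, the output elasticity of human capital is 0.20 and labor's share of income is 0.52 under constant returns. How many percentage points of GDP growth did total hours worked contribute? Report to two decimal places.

-0.26 pp

Labor's share = 1 − 0.28 − 0.2 = 0.52.
Contribution = share × growth = 0.52 × (-0.5) = -0.26 pp.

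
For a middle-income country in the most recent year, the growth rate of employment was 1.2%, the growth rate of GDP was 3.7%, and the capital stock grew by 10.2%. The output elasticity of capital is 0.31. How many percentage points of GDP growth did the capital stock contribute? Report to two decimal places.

Contribution = share × growth = 0.31 × 10.2 = 3.162 pp.

3.16 pp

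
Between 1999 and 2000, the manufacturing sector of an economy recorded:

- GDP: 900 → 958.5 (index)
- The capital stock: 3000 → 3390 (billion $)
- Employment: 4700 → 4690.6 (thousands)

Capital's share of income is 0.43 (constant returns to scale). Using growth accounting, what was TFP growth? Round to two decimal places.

GDP growth = (958.5 − 900) / 900 = 6.5%.
The capital stock growth = (3390 − 3000) / 3000 = 13%.
Employment growth = (4690.6 − 4700) / 4700 = -0.2%.
Labor's share = 1 − 0.43 = 0.57.
The capital stock: 0.43 × 13 = 5.59 pp.
Employment: 0.57 × (-0.2) = -0.114 pp.
TFP growth = 6.5 − 5.476 = 1.024%.

TFP growth was 1.02%.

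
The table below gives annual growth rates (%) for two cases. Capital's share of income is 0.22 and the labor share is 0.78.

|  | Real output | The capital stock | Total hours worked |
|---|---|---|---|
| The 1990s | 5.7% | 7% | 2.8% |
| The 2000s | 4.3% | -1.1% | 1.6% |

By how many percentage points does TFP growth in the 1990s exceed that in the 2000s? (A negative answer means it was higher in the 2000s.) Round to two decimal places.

Labor's share = 1 − 0.22 = 0.78.
The 1990s: TFP = 5.7 − 1.54 − 2.184 = 1.976%.
The 2000s: TFP = 4.3 + 0.242 − 1.248 = 3.294%.
Difference = 1.976 − (3.294) = -1.318 pp.

-1.32 percentage points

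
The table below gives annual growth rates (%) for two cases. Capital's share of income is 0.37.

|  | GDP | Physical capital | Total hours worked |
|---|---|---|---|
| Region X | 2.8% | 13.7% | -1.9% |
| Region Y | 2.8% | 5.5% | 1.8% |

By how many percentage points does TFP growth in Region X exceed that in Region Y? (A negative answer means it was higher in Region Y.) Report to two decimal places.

Labor's share = 1 − 0.37 = 0.63.
Region X: TFP = 2.8 − 5.069 + 1.197 = -1.072%.
Region Y: TFP = 2.8 − 2.035 − 1.134 = -0.369%.
Difference = -1.072 − (-0.369) = -0.703 pp.

-0.70 percentage points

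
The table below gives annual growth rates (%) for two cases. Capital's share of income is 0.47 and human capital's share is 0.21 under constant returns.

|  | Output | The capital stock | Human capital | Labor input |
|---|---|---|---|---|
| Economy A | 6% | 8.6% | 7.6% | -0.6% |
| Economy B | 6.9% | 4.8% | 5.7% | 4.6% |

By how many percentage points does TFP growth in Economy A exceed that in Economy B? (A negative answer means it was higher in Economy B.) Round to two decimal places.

-1.42 percentage points

Labor's share = 1 − 0.47 − 0.21 = 0.32.
Economy A: TFP = 6 − 4.042 − 1.596 + 0.192 = 0.554%.
Economy B: TFP = 6.9 − 2.256 − 1.197 − 1.472 = 1.975%.
Difference = 0.554 − (1.975) = -1.421 pp.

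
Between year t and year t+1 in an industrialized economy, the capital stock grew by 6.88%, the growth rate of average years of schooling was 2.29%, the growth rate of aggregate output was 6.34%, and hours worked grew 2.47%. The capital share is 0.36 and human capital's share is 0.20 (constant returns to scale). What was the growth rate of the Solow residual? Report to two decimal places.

Labor's share = 1 − 0.36 − 0.2 = 0.44.
The capital stock: 0.36 × 6.88 = 2.4768 pp.
Average years of schooling: 0.2 × 2.29 = 0.458 pp.
Hours worked: 0.44 × 2.47 = 1.0868 pp.
TFP growth = 6.34 − 4.0216 = 2.3184%.

2.32%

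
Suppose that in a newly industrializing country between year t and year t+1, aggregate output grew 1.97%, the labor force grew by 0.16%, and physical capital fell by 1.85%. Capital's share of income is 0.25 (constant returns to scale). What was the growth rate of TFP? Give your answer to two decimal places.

Labor's share = 1 − 0.25 = 0.75.
Physical capital: 0.25 × (-1.85) = -0.4625 pp.
The labor force: 0.75 × 0.16 = 0.12 pp.
TFP growth = 1.97 + 0.3425 = 2.3125%.

TFP grew 2.31%.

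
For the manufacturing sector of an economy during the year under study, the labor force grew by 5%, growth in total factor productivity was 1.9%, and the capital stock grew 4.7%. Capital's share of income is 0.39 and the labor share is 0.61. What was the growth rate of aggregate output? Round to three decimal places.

Labor's share = 1 − 0.39 = 0.61.
The capital stock: 0.39 × 4.7 = 1.833 pp.
The labor force: 0.61 × 5 = 3.05 pp.
Output growth = 1.9 + 4.883 = 6.783%.

Aggregate output growth was 6.783%.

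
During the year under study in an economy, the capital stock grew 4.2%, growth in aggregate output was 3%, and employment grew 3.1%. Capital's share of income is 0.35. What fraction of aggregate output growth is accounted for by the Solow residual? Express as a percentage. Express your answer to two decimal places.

Labor's share = 1 − 0.35 = 0.65.
The capital stock: 0.35 × 4.2 = 1.47 pp.
Employment: 0.65 × 3.1 = 2.015 pp.
TFP growth = 3 − 3.485 = -0.485%.
TFP share of growth = -0.485 / 3 × 100 = -16.1667%.

-16.17%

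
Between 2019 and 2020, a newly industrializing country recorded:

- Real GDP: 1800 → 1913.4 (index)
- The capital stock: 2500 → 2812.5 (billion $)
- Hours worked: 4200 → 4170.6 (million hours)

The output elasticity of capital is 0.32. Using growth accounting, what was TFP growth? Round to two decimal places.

Real GDP growth = (1913.4 − 1800) / 1800 = 6.3%.
The capital stock growth = (2812.5 − 2500) / 2500 = 12.5%.
Hours worked growth = (4170.6 − 4200) / 4200 = -0.7%.
Labor's share = 1 − 0.32 = 0.68.
The capital stock: 0.32 × 12.5 = 4 pp.
Hours worked: 0.68 × (-0.7) = -0.476 pp.
TFP growth = 6.3 − 3.524 = 2.776%.

2.78%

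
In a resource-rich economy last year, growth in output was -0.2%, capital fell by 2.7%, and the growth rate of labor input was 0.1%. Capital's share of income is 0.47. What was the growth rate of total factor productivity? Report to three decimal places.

Total factor productivity growth was 1.016%.

Labor's share = 1 − 0.47 = 0.53.
Capital: 0.47 × (-2.7) = -1.269 pp.
Labor input: 0.53 × 0.1 = 0.053 pp.
TFP growth = -0.2 + 1.216 = 1.016%.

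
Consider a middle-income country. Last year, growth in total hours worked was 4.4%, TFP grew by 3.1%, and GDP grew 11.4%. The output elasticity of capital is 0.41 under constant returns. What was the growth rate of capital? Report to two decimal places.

Labor's share = 1 − 0.41 = 0.59.
gY = gA + 0.59×4.4 + 0.41×g.
0.41×g = 11.4 − 3.1 − 2.596 = 5.704.
g = 5.704 / 0.41 = 13.9122%.

13.91%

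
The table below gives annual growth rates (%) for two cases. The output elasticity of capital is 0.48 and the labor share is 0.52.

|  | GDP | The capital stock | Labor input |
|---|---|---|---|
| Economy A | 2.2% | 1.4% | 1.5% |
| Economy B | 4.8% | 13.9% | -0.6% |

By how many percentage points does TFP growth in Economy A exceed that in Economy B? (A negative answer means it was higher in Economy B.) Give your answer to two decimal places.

2.31 percentage points

Labor's share = 1 − 0.48 = 0.52.
Economy A: TFP = 2.2 − 0.672 − 0.78 = 0.748%.
Economy B: TFP = 4.8 − 6.672 + 0.312 = -1.56%.
Difference = 0.748 − (-1.56) = 2.308 pp.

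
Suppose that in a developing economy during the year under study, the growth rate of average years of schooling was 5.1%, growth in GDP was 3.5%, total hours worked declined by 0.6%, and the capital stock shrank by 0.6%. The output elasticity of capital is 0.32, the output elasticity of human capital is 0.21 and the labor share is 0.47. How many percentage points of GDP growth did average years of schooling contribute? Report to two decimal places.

Contribution = share × growth = 0.21 × 5.1 = 1.071 pp.

1.07 percentage points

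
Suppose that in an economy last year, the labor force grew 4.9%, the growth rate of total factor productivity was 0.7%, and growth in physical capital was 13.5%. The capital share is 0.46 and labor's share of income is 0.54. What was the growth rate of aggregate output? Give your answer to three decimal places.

9.556%

Labor's share = 1 − 0.46 = 0.54.
Physical capital: 0.46 × 13.5 = 6.21 pp.
The labor force: 0.54 × 4.9 = 2.646 pp.
Output growth = 0.7 + 8.856 = 9.556%.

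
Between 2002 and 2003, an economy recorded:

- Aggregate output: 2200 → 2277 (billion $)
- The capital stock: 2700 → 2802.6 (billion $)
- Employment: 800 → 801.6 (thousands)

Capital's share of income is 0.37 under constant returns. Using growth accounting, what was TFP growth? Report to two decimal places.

TFP grew 1.97%.

Aggregate output growth = (2277 − 2200) / 2200 = 3.5%.
The capital stock growth = (2802.6 − 2700) / 2700 = 3.8%.
Employment growth = (801.6 − 800) / 800 = 0.2%.
Labor's share = 1 − 0.37 = 0.63.
The capital stock: 0.37 × 3.8 = 1.406 pp.
Employment: 0.63 × 0.2 = 0.126 pp.
TFP growth = 3.5 − 1.532 = 1.968%.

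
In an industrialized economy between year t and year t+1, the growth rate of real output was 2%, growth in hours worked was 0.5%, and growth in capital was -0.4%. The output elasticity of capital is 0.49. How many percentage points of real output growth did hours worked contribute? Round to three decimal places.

0.255 pp

Labor's share = 1 − 0.49 = 0.51.
Contribution = share × growth = 0.51 × 0.5 = 0.255 pp.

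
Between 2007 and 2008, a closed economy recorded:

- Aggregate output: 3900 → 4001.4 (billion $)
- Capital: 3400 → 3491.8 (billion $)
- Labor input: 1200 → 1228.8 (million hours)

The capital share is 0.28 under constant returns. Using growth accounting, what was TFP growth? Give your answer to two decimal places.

Aggregate output growth = (4001.4 − 3900) / 3900 = 2.6%.
Capital growth = (3491.8 − 3400) / 3400 = 2.7%.
Labor input growth = (1228.8 − 1200) / 1200 = 2.4%.
Labor's share = 1 − 0.28 = 0.72.
Capital: 0.28 × 2.7 = 0.756 pp.
Labor input: 0.72 × 2.4 = 1.728 pp.
TFP growth = 2.6 − 2.484 = 0.116%.

0.12%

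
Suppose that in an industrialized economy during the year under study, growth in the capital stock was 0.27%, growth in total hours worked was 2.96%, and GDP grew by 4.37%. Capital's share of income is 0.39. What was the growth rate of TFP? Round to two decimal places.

2.46%

Labor's share = 1 − 0.39 = 0.61.
The capital stock: 0.39 × 0.27 = 0.1053 pp.
Total hours worked: 0.61 × 2.96 = 1.8056 pp.
TFP growth = 4.37 − 1.9109 = 2.4591%.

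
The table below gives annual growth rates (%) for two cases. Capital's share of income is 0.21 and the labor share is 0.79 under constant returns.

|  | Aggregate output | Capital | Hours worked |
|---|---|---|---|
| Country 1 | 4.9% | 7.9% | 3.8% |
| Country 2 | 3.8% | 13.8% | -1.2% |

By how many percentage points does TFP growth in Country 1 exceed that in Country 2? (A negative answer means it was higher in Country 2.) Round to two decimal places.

Labor's share = 1 − 0.21 = 0.79.
Country 1: TFP = 4.9 − 1.659 − 3.002 = 0.239%.
Country 2: TFP = 3.8 − 2.898 + 0.948 = 1.85%.
Difference = 0.239 − (1.85) = -1.611 pp.

-1.61 percentage points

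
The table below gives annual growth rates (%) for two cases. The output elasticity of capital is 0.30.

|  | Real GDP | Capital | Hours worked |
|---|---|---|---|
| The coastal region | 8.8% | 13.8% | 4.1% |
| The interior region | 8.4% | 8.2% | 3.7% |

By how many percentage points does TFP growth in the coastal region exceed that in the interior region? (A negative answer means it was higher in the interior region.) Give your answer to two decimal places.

Labor's share = 1 − 0.3 = 0.7.
The coastal region: TFP = 8.8 − 4.14 − 2.87 = 1.79%.
The interior region: TFP = 8.4 − 2.46 − 2.59 = 3.35%.
Difference = 1.79 − (3.35) = -1.56 pp.

-1.56 percentage points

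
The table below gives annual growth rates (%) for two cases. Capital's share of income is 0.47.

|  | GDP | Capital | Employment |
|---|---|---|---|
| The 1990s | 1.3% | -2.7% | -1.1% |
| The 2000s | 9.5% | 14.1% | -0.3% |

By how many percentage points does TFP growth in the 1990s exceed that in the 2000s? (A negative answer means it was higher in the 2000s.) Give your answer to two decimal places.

0.12 percentage points

Labor's share = 1 − 0.47 = 0.53.
The 1990s: TFP = 1.3 + 1.269 + 0.583 = 3.152%.
The 2000s: TFP = 9.5 − 6.627 + 0.159 = 3.032%.
Difference = 3.152 − (3.032) = 0.12 pp.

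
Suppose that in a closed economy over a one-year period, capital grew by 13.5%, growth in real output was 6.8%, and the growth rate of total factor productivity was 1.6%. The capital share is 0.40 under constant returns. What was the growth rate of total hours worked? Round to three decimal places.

-0.333%

Labor's share = 1 − 0.4 = 0.6.
gY = gA + 0.4×13.5 + 0.6×g.
0.6×g = 6.8 − 1.6 − 5.4 = -0.2.
g = -0.2 / 0.6 = -0.33333%.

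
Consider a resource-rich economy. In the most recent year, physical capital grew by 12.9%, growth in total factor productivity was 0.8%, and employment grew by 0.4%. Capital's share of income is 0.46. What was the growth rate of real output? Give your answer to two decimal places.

6.95%

Labor's share = 1 − 0.46 = 0.54.
Physical capital: 0.46 × 12.9 = 5.934 pp.
Employment: 0.54 × 0.4 = 0.216 pp.
Output growth = 0.8 + 6.15 = 6.95%.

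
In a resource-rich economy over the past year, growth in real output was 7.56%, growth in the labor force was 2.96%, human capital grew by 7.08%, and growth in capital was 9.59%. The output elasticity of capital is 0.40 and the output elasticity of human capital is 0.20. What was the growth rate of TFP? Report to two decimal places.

1.12%

Labor's share = 1 − 0.4 − 0.2 = 0.4.
Capital: 0.4 × 9.59 = 3.836 pp.
Human capital: 0.2 × 7.08 = 1.416 pp.
The labor force: 0.4 × 2.96 = 1.184 pp.
TFP growth = 7.56 − 6.436 = 1.124%.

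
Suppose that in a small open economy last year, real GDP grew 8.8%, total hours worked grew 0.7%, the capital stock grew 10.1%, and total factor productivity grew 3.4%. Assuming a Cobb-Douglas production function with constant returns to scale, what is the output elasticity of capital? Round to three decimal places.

gY = gA + α·gK + (1−α)·gL, so gY − gA − gL = α(gK − gL).
8.8 − 3.4 − 0.7 = α × (10.1 − 0.7).
4.7 = 9.4 α, so α = 0.5.

0.500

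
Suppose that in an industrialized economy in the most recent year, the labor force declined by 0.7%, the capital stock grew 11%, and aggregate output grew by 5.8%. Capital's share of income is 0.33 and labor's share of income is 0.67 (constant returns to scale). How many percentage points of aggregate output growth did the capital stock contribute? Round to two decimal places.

Contribution = share × growth = 0.33 × 11 = 3.63 pp.

3.63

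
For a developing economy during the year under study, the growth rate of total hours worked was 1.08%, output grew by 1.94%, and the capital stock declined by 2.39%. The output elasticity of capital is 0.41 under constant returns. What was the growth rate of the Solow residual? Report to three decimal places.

Labor's share = 1 − 0.41 = 0.59.
The capital stock: 0.41 × (-2.39) = -0.9799 pp.
Total hours worked: 0.59 × 1.08 = 0.6372 pp.
TFP growth = 1.94 + 0.3427 = 2.2827%.

2.283%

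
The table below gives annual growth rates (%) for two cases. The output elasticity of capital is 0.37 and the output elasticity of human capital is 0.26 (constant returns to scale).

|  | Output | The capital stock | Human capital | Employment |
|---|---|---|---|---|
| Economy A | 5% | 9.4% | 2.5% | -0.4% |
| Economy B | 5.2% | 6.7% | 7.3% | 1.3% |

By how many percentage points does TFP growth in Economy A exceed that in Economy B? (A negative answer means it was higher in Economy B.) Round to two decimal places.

0.68 percentage points

Labor's share = 1 − 0.37 − 0.26 = 0.37.
Economy A: TFP = 5 − 3.478 − 0.65 + 0.148 = 1.02%.
Economy B: TFP = 5.2 − 2.479 − 1.898 − 0.481 = 0.342%.
Difference = 1.02 − (0.342) = 0.678 pp.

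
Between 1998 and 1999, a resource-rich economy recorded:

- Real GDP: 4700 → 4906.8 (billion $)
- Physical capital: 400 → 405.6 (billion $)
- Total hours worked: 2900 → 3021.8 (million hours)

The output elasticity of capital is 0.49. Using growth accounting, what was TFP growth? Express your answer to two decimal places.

1.57%

Real GDP growth = (4906.8 − 4700) / 4700 = 4.4%.
Physical capital growth = (405.6 − 400) / 400 = 1.4%.
Total hours worked growth = (3021.8 − 2900) / 2900 = 4.2%.
Labor's share = 1 − 0.49 = 0.51.
Physical capital: 0.49 × 1.4 = 0.686 pp.
Total hours worked: 0.51 × 4.2 = 2.142 pp.
TFP growth = 4.4 − 2.828 = 1.572%.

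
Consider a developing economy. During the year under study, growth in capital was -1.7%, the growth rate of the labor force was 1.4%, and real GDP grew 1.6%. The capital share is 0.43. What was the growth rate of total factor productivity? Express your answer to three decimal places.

Labor's share = 1 − 0.43 = 0.57.
Capital: 0.43 × (-1.7) = -0.731 pp.
The labor force: 0.57 × 1.4 = 0.798 pp.
TFP growth = 1.6 − 0.067 = 1.533%.

1.533%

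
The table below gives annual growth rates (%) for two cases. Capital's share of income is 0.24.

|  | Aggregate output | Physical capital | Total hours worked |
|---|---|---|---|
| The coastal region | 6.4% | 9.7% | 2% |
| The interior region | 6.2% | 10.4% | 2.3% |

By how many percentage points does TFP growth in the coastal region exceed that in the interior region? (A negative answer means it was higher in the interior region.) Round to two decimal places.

Labor's share = 1 − 0.24 = 0.76.
The coastal region: TFP = 6.4 − 2.328 − 1.52 = 2.552%.
The interior region: TFP = 6.2 − 2.496 − 1.748 = 1.956%.
Difference = 2.552 − (1.956) = 0.596 pp.

0.60 percentage points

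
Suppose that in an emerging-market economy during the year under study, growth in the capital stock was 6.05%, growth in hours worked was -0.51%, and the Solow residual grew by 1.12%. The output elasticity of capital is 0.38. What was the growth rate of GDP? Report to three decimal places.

GDP growth was 3.103%.

Labor's share = 1 − 0.38 = 0.62.
The capital stock: 0.38 × 6.05 = 2.299 pp.
Hours worked: 0.62 × (-0.51) = -0.3162 pp.
Output growth = 1.12 + 1.9828 = 3.1028%.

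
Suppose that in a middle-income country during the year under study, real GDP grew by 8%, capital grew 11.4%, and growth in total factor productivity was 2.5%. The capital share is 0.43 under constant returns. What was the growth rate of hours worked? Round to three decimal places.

Labor's share = 1 − 0.43 = 0.57.
gY = gA + 0.43×11.4 + 0.57×g.
0.57×g = 8 − 2.5 − 4.902 = 0.598.
g = 0.598 / 0.57 = 1.04912%.

Hours worked grew 1.049%.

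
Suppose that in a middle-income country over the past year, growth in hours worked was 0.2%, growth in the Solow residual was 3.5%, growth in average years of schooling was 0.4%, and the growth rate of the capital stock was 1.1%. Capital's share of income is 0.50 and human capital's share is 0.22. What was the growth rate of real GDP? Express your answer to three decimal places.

Labor's share = 1 − 0.5 − 0.22 = 0.28.
The capital stock: 0.5 × 1.1 = 0.55 pp.
Average years of schooling: 0.22 × 0.4 = 0.088 pp.
Hours worked: 0.28 × 0.2 = 0.056 pp.
Output growth = 3.5 + 0.694 = 4.194%.

4.194%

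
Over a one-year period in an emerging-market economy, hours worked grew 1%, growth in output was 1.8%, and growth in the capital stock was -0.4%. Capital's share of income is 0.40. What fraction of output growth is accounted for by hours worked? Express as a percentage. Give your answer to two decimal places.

Labor's share = 1 − 0.4 = 0.6.
Hours worked contributed 0.6 × 1 = 0.6 pp.
Share of growth = 0.6 / 1.8 × 100 = 33.3333%.

Hours worked accounted for 33.33% of growth.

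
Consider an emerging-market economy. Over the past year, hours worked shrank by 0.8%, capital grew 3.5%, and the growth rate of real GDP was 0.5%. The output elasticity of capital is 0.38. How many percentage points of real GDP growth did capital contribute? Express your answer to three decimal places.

Contribution = share × growth = 0.38 × 3.5 = 1.33 pp.

1.330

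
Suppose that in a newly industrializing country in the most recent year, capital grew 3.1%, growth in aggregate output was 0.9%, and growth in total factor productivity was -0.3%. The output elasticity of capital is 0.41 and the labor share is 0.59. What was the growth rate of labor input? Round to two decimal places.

-0.12%

Labor's share = 1 − 0.41 = 0.59.
gY = gA + 0.41×3.1 + 0.59×g.
0.59×g = 0.9 + 0.3 − 1.271 = -0.071.
g = -0.071 / 0.59 = -0.1203%.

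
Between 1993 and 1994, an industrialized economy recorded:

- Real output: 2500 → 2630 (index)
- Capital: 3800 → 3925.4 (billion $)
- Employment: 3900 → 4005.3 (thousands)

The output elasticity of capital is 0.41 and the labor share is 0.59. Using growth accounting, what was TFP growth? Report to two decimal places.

Real output growth = (2630 − 2500) / 2500 = 5.2%.
Capital growth = (3925.4 − 3800) / 3800 = 3.3%.
Employment growth = (4005.3 − 3900) / 3900 = 2.7%.
Labor's share = 1 − 0.41 = 0.59.
Capital: 0.41 × 3.3 = 1.353 pp.
Employment: 0.59 × 2.7 = 1.593 pp.
TFP growth = 5.2 − 2.946 = 2.254%.

2.25%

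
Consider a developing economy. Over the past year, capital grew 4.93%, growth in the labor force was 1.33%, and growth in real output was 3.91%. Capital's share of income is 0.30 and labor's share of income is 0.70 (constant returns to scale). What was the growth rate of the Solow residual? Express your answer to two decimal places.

1.50%

Labor's share = 1 − 0.3 = 0.7.
Capital: 0.3 × 4.93 = 1.479 pp.
The labor force: 0.7 × 1.33 = 0.931 pp.
TFP growth = 3.91 − 2.41 = 1.5%.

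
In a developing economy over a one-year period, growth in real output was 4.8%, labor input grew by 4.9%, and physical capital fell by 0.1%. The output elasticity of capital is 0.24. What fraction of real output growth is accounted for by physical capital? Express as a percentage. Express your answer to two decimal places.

Physical capital accounted for -0.50% of growth.

Physical capital contributed 0.24 × (-0.1) = -0.024 pp.
Share of growth = -0.024 / 4.8 × 100 = -0.5%.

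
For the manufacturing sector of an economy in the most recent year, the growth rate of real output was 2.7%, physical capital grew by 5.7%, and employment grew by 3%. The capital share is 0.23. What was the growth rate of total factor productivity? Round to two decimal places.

-0.92%

Labor's share = 1 − 0.23 = 0.77.
Physical capital: 0.23 × 5.7 = 1.311 pp.
Employment: 0.77 × 3 = 2.31 pp.
TFP growth = 2.7 − 3.621 = -0.921%.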